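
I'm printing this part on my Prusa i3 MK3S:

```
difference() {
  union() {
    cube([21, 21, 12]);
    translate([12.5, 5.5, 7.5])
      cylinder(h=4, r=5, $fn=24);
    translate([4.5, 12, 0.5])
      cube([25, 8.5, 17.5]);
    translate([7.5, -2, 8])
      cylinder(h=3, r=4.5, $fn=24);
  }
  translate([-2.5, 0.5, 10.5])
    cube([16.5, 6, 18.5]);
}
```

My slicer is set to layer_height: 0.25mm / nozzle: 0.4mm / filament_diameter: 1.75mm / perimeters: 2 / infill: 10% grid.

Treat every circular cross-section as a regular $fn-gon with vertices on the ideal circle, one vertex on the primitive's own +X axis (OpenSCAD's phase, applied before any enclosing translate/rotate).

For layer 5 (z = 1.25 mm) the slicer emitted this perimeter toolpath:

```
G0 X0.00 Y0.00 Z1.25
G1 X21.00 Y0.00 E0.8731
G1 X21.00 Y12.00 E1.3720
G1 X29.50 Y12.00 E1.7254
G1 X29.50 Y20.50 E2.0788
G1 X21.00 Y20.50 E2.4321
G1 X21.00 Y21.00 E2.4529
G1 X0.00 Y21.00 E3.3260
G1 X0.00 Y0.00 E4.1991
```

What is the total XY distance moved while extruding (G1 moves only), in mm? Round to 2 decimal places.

101.00 mm

Sum the Euclidean lengths of each G1 segment: total = 101.00 mm.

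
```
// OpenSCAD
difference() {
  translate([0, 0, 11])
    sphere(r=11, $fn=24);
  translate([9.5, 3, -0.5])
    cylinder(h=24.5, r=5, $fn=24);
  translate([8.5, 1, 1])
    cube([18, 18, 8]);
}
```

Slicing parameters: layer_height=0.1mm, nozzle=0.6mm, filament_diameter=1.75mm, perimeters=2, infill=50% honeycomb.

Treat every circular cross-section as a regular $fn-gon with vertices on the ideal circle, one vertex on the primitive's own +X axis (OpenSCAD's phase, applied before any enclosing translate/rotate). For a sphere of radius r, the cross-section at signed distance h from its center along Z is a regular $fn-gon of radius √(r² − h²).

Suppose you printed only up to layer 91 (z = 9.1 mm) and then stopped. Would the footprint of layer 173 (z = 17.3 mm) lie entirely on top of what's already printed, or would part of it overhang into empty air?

entirely on top

Compare the two slices. At z = 9.1: the r=11 sphere contributes a regular 24-gon of circumradius √(11²−1.9²) = 10.835 (area = (24/2)·10.835²·sin(360°/24) = 364.59 mm²); the cylinder at (9.5, 3): section is a regular 24-gon, circumradius r=5 (area = (24/2)·5.000²·sin(360°/24) = 77.65 mm²); the cube at (8.5, 1) is absent (z outside [1, 9]); Taking the first minus the rest: starting from the r=11 sphere (364.59 mm²), the r=5 cylinder at (9.5, 3) partially overlaps it — only the 42.93 mm² overlap (of its 77.65 mm²) is removed, clipping the outline — area = 321.66 mm². At z = 17.3: the r=11 sphere slices to a regular 24-gon of circumradius 9.017 (√(r²−h²) with h=6.3 from center) (area = (24/2)·9.017²·sin(360°/24) = 252.53 mm²); the cylinder at (9.5, 3): section is a regular 24-gon, circumradius r=5 (area = (24/2)·5.000²·sin(360°/24) = 77.65 mm²); the cube at (8.5, 1) does not reach this height (z outside [1, 9]); After the difference (first − rest): starting from the r=11 sphere (252.53 mm²), the r=5 cylinder at (9.5, 3) partially overlaps it — only the 24.99 mm² overlap (of its 77.65 mm²) is removed, clipping the outline — area = 227.55 mm². Checking containment: the cross-section at z = 17.3 is a subset of the cross-section at z = 9.1.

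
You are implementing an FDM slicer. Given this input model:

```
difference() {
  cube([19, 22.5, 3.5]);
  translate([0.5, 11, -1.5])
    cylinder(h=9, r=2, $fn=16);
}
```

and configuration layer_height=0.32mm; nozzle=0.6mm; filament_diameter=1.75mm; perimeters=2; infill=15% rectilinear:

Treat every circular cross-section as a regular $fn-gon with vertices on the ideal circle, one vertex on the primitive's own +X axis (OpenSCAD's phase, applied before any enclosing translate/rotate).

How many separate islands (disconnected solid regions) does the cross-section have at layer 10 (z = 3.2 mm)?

At z = 3.2 mm: the cube is present — its section is the full 19×22.5 rectangle; the cylinder at (0.5, 11): section is a regular 16-gon, circumradius r=2; Subtracting the remaining from the first: starting from the 19×22.5 cube, the r=2 cylinder at (0.5, 11) partially overlaps it — only the 8.07 mm² overlap (of its 12.25 mm²) is removed, clipping the outline — 1 connected region. Overall, the cross-section is a single solid region. Island count = 1.

1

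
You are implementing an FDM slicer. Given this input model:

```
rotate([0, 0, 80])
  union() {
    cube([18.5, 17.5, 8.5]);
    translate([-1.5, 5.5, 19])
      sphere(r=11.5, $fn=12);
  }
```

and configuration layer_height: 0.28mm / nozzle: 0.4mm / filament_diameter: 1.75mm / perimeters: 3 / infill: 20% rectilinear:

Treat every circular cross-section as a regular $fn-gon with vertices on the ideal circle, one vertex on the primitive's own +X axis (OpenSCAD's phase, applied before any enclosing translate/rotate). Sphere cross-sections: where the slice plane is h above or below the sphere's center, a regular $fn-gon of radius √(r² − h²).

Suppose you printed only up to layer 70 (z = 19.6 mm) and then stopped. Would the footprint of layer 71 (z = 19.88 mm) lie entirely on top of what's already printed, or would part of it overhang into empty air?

Compare the two slices. At z = 19.6: the cube does not reach this height (z outside [0, 8.5]); the r=11.5 sphere at (-1.5, 5.5) contributes a regular 12-gon of circumradius √(11.5²−0.6²) = 11.484 (area = (12/2)·11.484²·sin(360°/12) = 395.67 mm²); Combining (union): only the r=11.5 sphere at (-1.5, 5.5) is present, so the union is just that shape — area = 395.67 mm²; (whole slice rotated 80° about Z — lengths, areas and connectivity unchanged). At z = 19.88: the cube does not reach this height (z outside [0, 8.5]); the r=11.5 sphere at (-1.5, 5.5) contributes a regular 12-gon of circumradius √(11.5²−0.88²) = 11.466 (area = (12/2)·11.466²·sin(360°/12) = 394.43 mm²); Merging all regions: only the r=11.5 sphere at (-1.5, 5.5) is present, so the union is just that shape — area = 394.43 mm²; (rotated 80° about Z; rotation is an isometry so areas/perimeters/island counts are preserved). Checking containment: the cross-section at z = 19.88 is a subset of the cross-section at z = 19.6.

entirely on top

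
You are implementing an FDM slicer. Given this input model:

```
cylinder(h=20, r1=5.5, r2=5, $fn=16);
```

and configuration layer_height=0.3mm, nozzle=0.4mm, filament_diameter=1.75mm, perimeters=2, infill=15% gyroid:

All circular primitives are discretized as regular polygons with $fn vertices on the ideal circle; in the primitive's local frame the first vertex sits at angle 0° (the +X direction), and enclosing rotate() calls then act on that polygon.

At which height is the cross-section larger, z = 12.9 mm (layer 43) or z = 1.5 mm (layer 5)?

Layer 43 (z = 12.9): the cone: at t=0.645 of its height the radius interpolates to r₁+(r₂−r₁)t = 5.178, giving a regular 16-gon of that circumradius (area = (16/2)·5.178²·sin(360°/16) = 82.07 mm²). So its area = 82.07 mm². Layer 5 (z = 1.5): the cone (r1=5.5→r2=5) has section circumradius 5.463 here — a regular 16-gon (area = (16/2)·5.463²·sin(360°/16) = 91.35 mm²). So its area = 91.35 mm². Layer 5 is larger (91.35 vs 82.07 mm²).

layer 5 (z = 1.5 mm)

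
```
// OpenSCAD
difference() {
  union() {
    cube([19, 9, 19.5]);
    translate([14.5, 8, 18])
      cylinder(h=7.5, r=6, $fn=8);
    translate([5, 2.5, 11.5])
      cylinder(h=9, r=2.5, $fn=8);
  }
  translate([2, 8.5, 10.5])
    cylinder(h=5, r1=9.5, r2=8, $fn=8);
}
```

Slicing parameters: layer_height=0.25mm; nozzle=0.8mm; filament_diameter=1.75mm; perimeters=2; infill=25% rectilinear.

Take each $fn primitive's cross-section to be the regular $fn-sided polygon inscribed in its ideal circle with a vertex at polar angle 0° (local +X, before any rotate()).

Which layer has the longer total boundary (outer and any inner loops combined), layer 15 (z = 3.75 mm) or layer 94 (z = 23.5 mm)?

Layer 15 (z = 3.75): the cube is present — its section is the full 19×9 rectangle (perimeter 56.00 mm); the cylinder at (14.5, 8) is not intersected at this z (z outside [18, 25.5]); the cylinder at (5, 2.5) does not reach this height (z outside [11.5, 20.5]); Taking the union: only the 19×9 cube is present, so the union is just that shape — boundary = 56.00 mm; the cone at (2, 8.5) is absent (z outside [10.5, 15.5]); Taking the first minus the rest: none of the subtracted shapes is present at this height, so the result so far is unchanged — boundary = 56.00 mm. So its perimeter = 56.00 mm. Layer 94 (z = 23.5): the cube does not reach this height (z outside [0, 19.5]); the cylinder at (14.5, 8): section is a regular 8-gon, circumradius r=6 (perimeter = 2·8·6.000·sin(180°/8) = 36.74 mm); the cylinder at (5, 2.5) is absent (z outside [11.5, 20.5]); Merging all regions: only the r=6 cylinder at (14.5, 8) is present, so the union is just that shape — boundary = 36.74 mm; the cone at (2, 8.5) is not intersected at this z (z outside [10.5, 15.5]); Taking the first minus the rest: none of the subtracted shapes is present at this height, so the result so far is unchanged — boundary = 36.74 mm. So its perimeter = 36.74 mm. Layer 15 is larger (56.00 vs 36.74 mm).

layer 15 (z = 3.75 mm)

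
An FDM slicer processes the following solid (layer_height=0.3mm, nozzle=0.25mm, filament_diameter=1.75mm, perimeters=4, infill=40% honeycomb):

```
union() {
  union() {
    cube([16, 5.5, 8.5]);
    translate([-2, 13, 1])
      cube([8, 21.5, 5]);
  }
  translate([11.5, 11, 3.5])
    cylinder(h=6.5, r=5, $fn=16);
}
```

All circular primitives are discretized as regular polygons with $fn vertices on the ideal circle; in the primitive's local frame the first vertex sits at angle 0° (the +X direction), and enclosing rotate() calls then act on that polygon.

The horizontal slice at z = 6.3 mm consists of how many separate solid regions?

At z = 6.3 mm: the cube (footprint 16×5.5) is included at this height; the cube at (-2, 13) is absent (z outside [1, 6]); Taking the union: only the 16×5.5 cube is present, so the union is just that shape — 1 connected region; the cylinder at (11.5, 11): section is a regular 16-gon, circumradius r=5; Taking the union: the 2 present regions are separate (no shared area or edge), so areas and boundary lengths simply add and each stays a separate island — 2 connected regions. The result has 2 disconnected regions.

2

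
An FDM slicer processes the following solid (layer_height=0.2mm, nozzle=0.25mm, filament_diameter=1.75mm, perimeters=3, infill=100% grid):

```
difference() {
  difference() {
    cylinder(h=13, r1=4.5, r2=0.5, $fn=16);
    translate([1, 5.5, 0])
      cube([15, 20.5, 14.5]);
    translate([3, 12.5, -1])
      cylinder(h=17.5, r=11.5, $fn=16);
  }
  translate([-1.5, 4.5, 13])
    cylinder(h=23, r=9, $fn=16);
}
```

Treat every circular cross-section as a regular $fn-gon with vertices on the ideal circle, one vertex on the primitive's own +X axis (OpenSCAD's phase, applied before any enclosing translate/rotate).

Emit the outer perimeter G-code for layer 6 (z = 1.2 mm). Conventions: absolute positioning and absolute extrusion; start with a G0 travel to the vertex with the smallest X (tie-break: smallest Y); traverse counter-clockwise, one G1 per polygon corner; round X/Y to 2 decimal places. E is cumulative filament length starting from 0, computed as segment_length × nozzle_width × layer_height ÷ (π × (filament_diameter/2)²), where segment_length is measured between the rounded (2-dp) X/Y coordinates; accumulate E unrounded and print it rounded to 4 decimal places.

At z = 1.2 mm: the cone (r1=4.5→r2=0.5) has section circumradius 4.131 here — a regular 16-gon; the cube at (1, 5.5) is present — its section is the full 15×20.5 rectangle; the r=11.5 cylinder at (3, 12.5) contributes a regular 16-gon of circumradius 11.5; Taking the first minus the rest: starting from the cone, the 15×20.5 cube at (1, 5.5) misses the remaining region (no effect); the r=11.5 cylinder at (3, 12.5) partially overlaps it — only the 12.79 mm² overlap (of its 404.88 mm²) is removed, clipping the outline — 1 connected region; the cylinder at (-1.5, 4.5) is not intersected at this z (z outside [13, 36]); Taking the first minus the rest: none of the subtracted shapes is present at this height, so the result so far is unchanged — 1 connected region. The outline is a single polygon with 14 vertices. Extrusion per mm of travel: 0.25 × 0.2 / (π × 0.875²) = 0.020788. Accumulating E over each segment gives final E = 0.5102.

G0 X-4.13 Y0.00 Z1.20
G1 X-3.82 Y-1.58 E0.0335
G1 X-2.92 Y-2.92 E0.0670
G1 X-1.58 Y-3.82 E0.1006
G1 X0.00 Y-4.13 E0.1341
G1 X1.58 Y-3.82 E0.1675
G1 X2.92 Y-2.92 E0.2011
G1 X3.82 Y-1.58 E0.2346
G1 X4.13 Y0.00 E0.2681
G1 X3.90 Y1.18 E0.2931
G1 X3.00 Y1.00 E0.3122
G1 X-1.40 Y1.88 E0.4054
G1 X-2.93 Y2.90 E0.4437
G1 X-3.82 Y1.58 E0.4768
G1 X-4.13 Y0.00 E0.5102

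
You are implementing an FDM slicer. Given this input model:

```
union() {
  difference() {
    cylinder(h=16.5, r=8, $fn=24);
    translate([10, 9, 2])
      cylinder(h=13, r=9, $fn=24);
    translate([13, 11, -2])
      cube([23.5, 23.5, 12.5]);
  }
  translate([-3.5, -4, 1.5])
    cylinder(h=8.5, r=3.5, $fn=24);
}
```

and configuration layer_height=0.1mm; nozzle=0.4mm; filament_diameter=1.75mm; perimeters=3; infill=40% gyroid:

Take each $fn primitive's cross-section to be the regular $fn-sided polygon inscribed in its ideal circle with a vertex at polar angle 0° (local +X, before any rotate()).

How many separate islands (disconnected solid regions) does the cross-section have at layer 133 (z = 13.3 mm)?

1

At z = 13.3 mm: the cylinder: section is a regular 24-gon, circumradius r=8; the r=9 cylinder at (10, 9) contributes a regular 24-gon of circumradius 9; the cube at (13, 11) is absent (z outside [-2, 10.5]); Subtracting the remaining from the first: starting from the r=8 cylinder, the r=9 cylinder at (10, 9) partially overlaps it — only the 24.01 mm² overlap (of its 251.57 mm²) is removed, clipping the outline — 1 connected region; the cylinder at (-3.5, -4) is not intersected at this z (z outside [1.5, 10]); Combining (union): only the result so far is present, so the union is just that shape — 1 connected region. Overall, the cross-section is a single solid region. Island count = 1.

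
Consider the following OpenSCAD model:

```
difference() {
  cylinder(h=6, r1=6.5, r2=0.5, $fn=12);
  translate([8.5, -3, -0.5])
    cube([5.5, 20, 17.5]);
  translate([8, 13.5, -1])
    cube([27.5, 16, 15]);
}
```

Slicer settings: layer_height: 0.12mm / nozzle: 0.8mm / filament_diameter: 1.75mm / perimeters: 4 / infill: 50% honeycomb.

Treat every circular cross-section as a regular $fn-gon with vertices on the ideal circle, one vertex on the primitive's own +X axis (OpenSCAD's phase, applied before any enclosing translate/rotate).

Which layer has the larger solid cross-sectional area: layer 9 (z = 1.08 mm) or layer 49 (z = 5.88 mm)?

layer 9 (z = 1.08 mm)

Layer 9 (z = 1.08): the cone: at t=0.180 of its height the radius interpolates to r₁+(r₂−r₁)t = 5.420, giving a regular 12-gon of that circumradius (area = (12/2)·5.420²·sin(360°/12) = 88.13 mm²); the 5.5×20 cube at (8.5, -3) contributes its full rectangle (area 110.00 mm²); the 27.5×16 cube at (8, 13.5) contributes its full rectangle (area 440.00 mm²); After the difference (first − rest): starting from the cone (88.13 mm²), the 5.5×20 cube at (8.5, -3) misses the remaining region (no effect); the 27.5×16 cube at (8, 13.5) misses the remaining region (no effect) — area = 88.13 mm². So its area = 88.13 mm². Layer 49 (z = 5.88): the cone: at t=0.980 of its height the radius interpolates to r₁+(r₂−r₁)t = 0.620, giving a regular 12-gon of that circumradius (area = (12/2)·0.620²·sin(360°/12) = 1.15 mm²); the 5.5×20 cube at (8.5, -3) contributes its full rectangle (area 110.00 mm²); the cube at (8, 13.5) is present — its section is the full 27.5×16 rectangle (area 440.00 mm²); Subtracting the remaining from the first: starting from the cone (1.15 mm²), the 5.5×20 cube at (8.5, -3) misses the remaining region (no effect); the 27.5×16 cube at (8, 13.5) misses the remaining region (no effect) — area = 1.15 mm². So its area = 1.15 mm². Layer 9 is larger (88.13 vs 1.15 mm²).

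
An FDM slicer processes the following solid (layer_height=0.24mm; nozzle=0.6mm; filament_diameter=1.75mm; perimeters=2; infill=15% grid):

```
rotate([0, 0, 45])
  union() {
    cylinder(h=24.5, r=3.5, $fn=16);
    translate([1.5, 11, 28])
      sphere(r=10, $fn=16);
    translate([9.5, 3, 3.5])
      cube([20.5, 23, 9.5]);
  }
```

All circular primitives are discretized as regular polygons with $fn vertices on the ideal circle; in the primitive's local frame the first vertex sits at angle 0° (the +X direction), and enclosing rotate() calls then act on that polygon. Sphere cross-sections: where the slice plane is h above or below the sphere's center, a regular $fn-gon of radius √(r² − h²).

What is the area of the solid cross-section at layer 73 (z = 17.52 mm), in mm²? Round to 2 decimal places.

37.50 mm²

At z = 17.52 mm: the cylinder: section is a regular 16-gon, circumradius r=3.5 (area = (16/2)·3.500²·sin(360°/16) = 37.50 mm²); the sphere at (1.5, 11) does not reach this height (|z−center|=10.480 > r=10); the cube at (9.5, 3) is absent (z outside [3.5, 13]); Merging all regions: only the r=3.5 cylinder is present, so the union is just that shape — area = 37.50 mm²; (whole slice rotated 45° about Z — lengths, areas and connectivity unchanged). Overall, the cross-section is a single solid region. Net area = 37.50 mm².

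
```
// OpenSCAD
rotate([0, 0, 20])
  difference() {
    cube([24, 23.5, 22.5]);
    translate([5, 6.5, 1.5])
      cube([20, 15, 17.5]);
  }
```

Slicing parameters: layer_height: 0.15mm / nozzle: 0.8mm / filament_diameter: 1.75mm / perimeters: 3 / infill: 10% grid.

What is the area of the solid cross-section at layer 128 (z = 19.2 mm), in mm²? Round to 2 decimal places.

At z = 19.2 mm: the cube is present — its section is the full 24×23.5 rectangle (area 564.00 mm²); the cube at (5, 6.5) does not reach this height (z outside [1.5, 19]); Taking the first minus the rest: none of the subtracted shapes is present at this height, so the 24×23.5 cube is unchanged — area = 564.00 mm²; (rotated 20° about Z; rotation is an isometry so areas/perimeters/island counts are preserved). Overall, the cross-section is a single solid region. Net area = 564.00 mm².

564.00 mm²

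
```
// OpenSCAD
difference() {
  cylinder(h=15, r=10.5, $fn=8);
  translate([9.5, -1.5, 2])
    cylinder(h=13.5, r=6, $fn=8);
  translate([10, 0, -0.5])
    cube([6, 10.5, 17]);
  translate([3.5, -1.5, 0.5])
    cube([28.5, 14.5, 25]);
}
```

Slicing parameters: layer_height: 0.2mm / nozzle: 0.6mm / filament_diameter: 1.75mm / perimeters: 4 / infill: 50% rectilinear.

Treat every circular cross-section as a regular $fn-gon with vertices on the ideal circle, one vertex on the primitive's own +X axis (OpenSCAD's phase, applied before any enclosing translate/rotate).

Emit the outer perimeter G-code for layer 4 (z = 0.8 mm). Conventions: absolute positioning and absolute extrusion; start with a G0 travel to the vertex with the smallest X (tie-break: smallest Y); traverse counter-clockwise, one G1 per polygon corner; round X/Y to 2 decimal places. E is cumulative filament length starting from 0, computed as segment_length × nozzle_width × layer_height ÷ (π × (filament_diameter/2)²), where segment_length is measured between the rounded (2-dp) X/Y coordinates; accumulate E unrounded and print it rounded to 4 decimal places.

At z = 0.8 mm: the cylinder: section is a regular 8-gon, circumradius r=10.5; the cylinder at (9.5, -1.5) does not reach this height (z outside [2, 15.5]); the cube at (10, 0) (footprint 6×10.5) is included at this height; the cube at (3.5, -1.5) is present — its section is the full 28.5×14.5 rectangle; Taking the first minus the rest: starting from the r=10.5 cylinder, the 6×10.5 cube at (10, 0) partially overlaps it — only the 0.30 mm² overlap (of its 63.00 mm²) is removed, clipping the outline; the 28.5×14.5 cube at (3.5, -1.5) partially overlaps it — only the 53.48 mm² overlap (of its 413.25 mm²) is removed, clipping the outline — 1 connected region. The outline is a single polygon with 9 vertices. Extrusion per mm of travel: 0.6 × 0.2 / (π × 0.875²) = 0.049890. Accumulating E over each segment gives final E = 3.3575.

G0 X-10.50 Y0.00 Z0.80
G1 X-7.42 Y-7.42 E0.4008
G1 X0.00 Y-10.50 E0.8016
G1 X7.42 Y-7.42 E1.2024
G1 X9.88 Y-1.50 E1.5223
G1 X3.50 Y-1.50 E1.8406
G1 X3.50 Y9.05 E2.3669
G1 X0.00 Y10.50 E2.5559
G1 X-7.42 Y7.42 E2.9567
G1 X-10.50 Y0.00 E3.3575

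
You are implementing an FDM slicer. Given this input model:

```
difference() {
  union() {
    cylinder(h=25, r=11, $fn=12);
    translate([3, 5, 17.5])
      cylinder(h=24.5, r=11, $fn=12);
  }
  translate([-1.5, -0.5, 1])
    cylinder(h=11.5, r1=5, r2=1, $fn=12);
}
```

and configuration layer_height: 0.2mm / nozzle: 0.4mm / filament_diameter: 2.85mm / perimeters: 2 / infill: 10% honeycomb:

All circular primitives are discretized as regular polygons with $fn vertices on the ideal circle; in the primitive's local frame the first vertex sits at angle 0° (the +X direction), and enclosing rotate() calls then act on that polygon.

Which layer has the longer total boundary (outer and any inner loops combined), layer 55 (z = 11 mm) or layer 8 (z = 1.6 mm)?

layer 8 (z = 1.6 mm)

Layer 55 (z = 11): the cylinder: section is a regular 12-gon, circumradius r=11 (perimeter = 2·12·11.000·sin(180°/12) = 68.33 mm); the cylinder at (3, 5) does not reach this height (z outside [17.5, 42]); Taking the union: only the r=11 cylinder is present, so the union is just that shape — boundary = 68.33 mm; the cone at (-1.5, -0.5) contributes a regular 12-gon of circumradius 1.522 (interpolated between r1=5 and r2=1 at t=0.870) (perimeter = 2·12·1.522·sin(180°/12) = 9.45 mm); Taking the first minus the rest: starting from that combined region, the cone at (-1.5, -0.5) lies wholly inside it (removes its full 6.95 mm² and its 9.45 mm outline becomes a hole wall) — boundary (outer + 1 inner loop) = 77.78 mm. So its perimeter = 77.78 mm. Layer 8 (z = 1.6): the r=11 cylinder contributes a regular 12-gon of circumradius 11 (perimeter = 2·12·11.000·sin(180°/12) = 68.33 mm); the cylinder at (3, 5) is absent (z outside [17.5, 42]); Taking the union: only the r=11 cylinder is present, so the union is just that shape — boundary = 68.33 mm; the cone at (-1.5, -0.5) contributes a regular 12-gon of circumradius 4.791 (interpolated between r1=5 and r2=1 at t=0.052) (perimeter = 2·12·4.791·sin(180°/12) = 29.76 mm); Subtracting the remaining from the first: starting from that combined region, the cone at (-1.5, -0.5) lies wholly inside it (removes its full 68.87 mm² and its 29.76 mm outline becomes a hole wall) — boundary (outer + 1 inner loop) = 98.09 mm. So its perimeter = 98.09 mm. Layer 8 is larger (98.09 vs 77.78 mm).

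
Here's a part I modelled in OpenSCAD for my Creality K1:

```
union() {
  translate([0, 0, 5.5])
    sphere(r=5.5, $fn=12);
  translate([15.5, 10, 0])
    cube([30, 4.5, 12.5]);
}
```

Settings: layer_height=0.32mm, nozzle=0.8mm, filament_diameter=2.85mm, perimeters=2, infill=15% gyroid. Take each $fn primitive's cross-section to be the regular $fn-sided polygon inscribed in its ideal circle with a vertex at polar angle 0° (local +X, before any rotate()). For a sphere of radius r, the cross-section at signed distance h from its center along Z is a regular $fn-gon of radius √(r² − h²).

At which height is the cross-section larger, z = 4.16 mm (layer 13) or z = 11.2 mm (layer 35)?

Layer 13 (z = 4.16): the r=5.5 sphere slices to a regular 12-gon of circumradius 5.334 (√(r²−h²) with h=1.34 from center) (area = (12/2)·5.334²·sin(360°/12) = 85.36 mm²); the cube at (15.5, 10) (footprint 30×4.5) is included at this height (area 135.00 mm²); Taking the union: the 2 present regions are separate (no shared area or edge), so areas and boundary lengths simply add and each stays a separate island — area = 220.36 mm². So its area = 220.36 mm². Layer 35 (z = 11.2): the sphere is not intersected at this z (|z−center|=5.700 > r=5.5); the cube at (15.5, 10) (footprint 30×4.5) is included at this height (area 135.00 mm²); Combining (union): only the 30×4.5 cube at (15.5, 10) is present, so the union is just that shape — area = 135.00 mm². So its area = 135.00 mm². Layer 13 is larger (220.36 vs 135.00 mm²).

layer 13 (z = 4.16 mm)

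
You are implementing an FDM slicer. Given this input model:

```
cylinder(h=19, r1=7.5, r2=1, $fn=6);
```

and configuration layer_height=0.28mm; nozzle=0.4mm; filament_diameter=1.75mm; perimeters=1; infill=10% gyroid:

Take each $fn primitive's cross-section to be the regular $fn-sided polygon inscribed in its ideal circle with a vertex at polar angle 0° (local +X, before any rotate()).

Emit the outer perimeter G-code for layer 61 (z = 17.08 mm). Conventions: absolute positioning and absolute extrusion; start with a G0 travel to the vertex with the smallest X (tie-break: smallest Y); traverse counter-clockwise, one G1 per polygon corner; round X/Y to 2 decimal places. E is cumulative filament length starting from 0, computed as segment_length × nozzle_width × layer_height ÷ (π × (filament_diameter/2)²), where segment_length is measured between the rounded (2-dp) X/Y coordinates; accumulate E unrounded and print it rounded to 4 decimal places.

At z = 17.08 mm: the cone (r1=7.5→r2=1) has section circumradius 1.657 here — a regular 6-gon. The outline is a single polygon with 6 vertices. Extrusion per mm of travel: 0.4 × 0.28 / (π × 0.875²) = 0.046564. Accumulating E over each segment gives final E = 0.4626.

G0 X-1.66 Y0.00 Z17.08
G1 X-0.83 Y-1.43 E0.0770
G1 X0.83 Y-1.43 E0.1543
G1 X1.66 Y0.00 E0.2313
G1 X0.83 Y1.43 E0.3083
G1 X-0.83 Y1.43 E0.3856
G1 X-1.66 Y0.00 E0.4626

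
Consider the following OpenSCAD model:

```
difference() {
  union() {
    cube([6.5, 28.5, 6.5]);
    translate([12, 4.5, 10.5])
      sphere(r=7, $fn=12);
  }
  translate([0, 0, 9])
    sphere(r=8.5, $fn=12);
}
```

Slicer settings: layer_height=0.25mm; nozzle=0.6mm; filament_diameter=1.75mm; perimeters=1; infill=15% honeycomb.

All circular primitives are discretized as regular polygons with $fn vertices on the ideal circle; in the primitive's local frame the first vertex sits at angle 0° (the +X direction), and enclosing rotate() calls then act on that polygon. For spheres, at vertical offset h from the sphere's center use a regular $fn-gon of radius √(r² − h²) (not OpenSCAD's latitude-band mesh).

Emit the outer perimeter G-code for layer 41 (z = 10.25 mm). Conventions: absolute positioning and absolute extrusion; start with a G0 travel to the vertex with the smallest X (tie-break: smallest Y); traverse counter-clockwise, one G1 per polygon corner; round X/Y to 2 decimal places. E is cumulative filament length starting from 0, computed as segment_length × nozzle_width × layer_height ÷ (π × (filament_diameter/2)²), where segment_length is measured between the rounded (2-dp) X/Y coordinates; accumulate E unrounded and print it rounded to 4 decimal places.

G0 X5.42 Y6.06 Z10.25
G1 X7.28 Y4.20 E0.1640
G1 X8.41 Y0.00 E0.4353
G1 X8.10 Y-1.15 E0.5096
G1 X8.50 Y-1.56 E0.5453
G1 X12.00 Y-2.50 E0.7713
G1 X15.50 Y-1.56 E0.9973
G1 X18.06 Y1.00 E1.2231
G1 X19.00 Y4.50 E1.4491
G1 X18.06 Y8.00 E1.6751
G1 X15.50 Y10.56 E1.9009
G1 X12.00 Y11.50 E2.1269
G1 X8.50 Y10.56 E2.3529
G1 X5.94 Y8.00 E2.5786
G1 X5.42 Y6.06 E2.7039

At z = 10.25 mm: the cube is absent (z outside [0, 6.5]); the r=7 sphere at (12, 4.5) contributes a regular 12-gon of circumradius √(7²−0.25²) = 6.996; Merging all regions: only the r=7 sphere at (12, 4.5) is present, so the union is just that shape — 1 connected region; the r=8.5 sphere slices to a regular 12-gon of circumradius 8.408 (√(r²−h²) with h=1.25 from center); After the difference (first − rest): starting from that combined region, the r=8.5 sphere partially overlaps it — only the 11.88 mm² overlap (of its 212.06 mm²) is removed, clipping the outline — 1 connected region. The outline is a single polygon with 14 vertices. Extrusion per mm of travel: 0.6 × 0.25 / (π × 0.875²) = 0.062363. Accumulating E over each segment gives final E = 2.7039.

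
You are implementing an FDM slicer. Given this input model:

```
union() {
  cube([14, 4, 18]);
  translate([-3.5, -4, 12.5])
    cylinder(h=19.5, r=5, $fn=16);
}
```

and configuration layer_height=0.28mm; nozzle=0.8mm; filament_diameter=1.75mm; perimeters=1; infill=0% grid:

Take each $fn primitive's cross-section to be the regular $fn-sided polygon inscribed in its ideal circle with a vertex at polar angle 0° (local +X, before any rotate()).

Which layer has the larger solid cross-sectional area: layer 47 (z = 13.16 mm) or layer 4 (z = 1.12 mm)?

layer 47 (z = 13.16 mm)

Layer 47 (z = 13.16): the 14×4 cube contributes its full rectangle (area 56.00 mm²); the r=5 cylinder at (-3.5, -4) gives a regular 16-gon of circumradius 5 (constant along its height) (area = (16/2)·5.000²·sin(360°/16) = 76.54 mm²); Combining (union): the 2 present regions are separate (no shared area or edge), so areas and boundary lengths simply add and each stays a separate island — area = 132.54 mm². So its area = 132.54 mm². Layer 4 (z = 1.12): the cube (footprint 14×4) is included at this height (area 56.00 mm²); the cylinder at (-3.5, -4) is absent (z outside [12.5, 32]); Merging all regions: only the 14×4 cube is present, so the union is just that shape — area = 56.00 mm². So its area = 56.00 mm². Layer 47 is larger (132.54 vs 56.00 mm²).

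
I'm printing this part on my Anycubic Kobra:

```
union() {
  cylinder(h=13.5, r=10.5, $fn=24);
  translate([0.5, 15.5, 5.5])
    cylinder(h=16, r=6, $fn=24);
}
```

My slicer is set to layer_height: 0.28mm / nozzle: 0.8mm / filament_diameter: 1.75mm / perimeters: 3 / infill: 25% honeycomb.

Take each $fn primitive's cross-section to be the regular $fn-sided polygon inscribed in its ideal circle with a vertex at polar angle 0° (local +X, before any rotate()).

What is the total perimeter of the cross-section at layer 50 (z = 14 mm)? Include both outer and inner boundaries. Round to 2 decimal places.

37.59 mm

At z = 14 mm: the cylinder is not intersected at this z (z outside [0, 13.5]); the r=6 cylinder at (0.5, 15.5) contributes a regular 24-gon of circumradius 6 (perimeter = 2·24·6.000·sin(180°/24) = 37.59 mm); Taking the union: only the r=6 cylinder at (0.5, 15.5) is present, so the union is just that shape — boundary = 37.59 mm. Overall, the cross-section is a single solid region. Total boundary length (outer) = 37.59 mm.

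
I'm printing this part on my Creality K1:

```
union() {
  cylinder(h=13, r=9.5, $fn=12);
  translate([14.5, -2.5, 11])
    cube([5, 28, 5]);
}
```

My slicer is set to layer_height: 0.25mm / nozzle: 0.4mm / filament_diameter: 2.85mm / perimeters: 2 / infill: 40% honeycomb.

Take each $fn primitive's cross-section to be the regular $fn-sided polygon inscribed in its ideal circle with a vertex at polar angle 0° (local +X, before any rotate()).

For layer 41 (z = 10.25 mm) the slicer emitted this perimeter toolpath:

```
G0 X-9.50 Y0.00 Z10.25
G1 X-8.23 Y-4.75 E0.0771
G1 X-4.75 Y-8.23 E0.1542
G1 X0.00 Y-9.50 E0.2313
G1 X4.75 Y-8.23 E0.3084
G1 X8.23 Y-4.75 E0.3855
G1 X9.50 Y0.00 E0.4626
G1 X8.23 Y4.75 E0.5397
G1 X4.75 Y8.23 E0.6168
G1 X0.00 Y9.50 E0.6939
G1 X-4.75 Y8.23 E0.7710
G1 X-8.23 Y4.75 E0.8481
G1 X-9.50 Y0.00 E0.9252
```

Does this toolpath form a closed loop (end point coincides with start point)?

Start point (G0): (-9.50, 0.00). End point (last G1): the path returns to the start — closed.

yes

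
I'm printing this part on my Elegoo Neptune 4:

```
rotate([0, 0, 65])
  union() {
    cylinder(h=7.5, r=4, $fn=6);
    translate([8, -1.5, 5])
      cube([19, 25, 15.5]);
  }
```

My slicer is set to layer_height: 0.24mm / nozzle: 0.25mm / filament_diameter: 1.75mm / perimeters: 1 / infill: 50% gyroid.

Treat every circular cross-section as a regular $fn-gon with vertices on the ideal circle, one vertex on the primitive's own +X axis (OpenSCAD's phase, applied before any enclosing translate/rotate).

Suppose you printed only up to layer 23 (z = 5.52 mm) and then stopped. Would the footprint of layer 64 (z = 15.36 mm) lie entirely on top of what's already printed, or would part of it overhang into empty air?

entirely on top

Compare the two slices. At z = 5.52: the cylinder: section is a regular 6-gon, circumradius r=4 (area = (6/2)·4.000²·sin(360°/6) = 41.57 mm²); the 19×25 cube at (8, -1.5) contributes its full rectangle (area 475.00 mm²); Merging all regions: the 2 present regions are separate (no shared area or edge), so areas and boundary lengths simply add and each stays a separate island — area = 516.57 mm²; (whole slice rotated 65° about Z — lengths, areas and connectivity unchanged). At z = 15.36: the cylinder does not reach this height (z outside [0, 7.5]); the cube at (8, -1.5) is present — its section is the full 19×25 rectangle (area 475.00 mm²); Taking the union: only the 19×25 cube at (8, -1.5) is present, so the union is just that shape — area = 475.00 mm²; (rotated 65° about Z; rotation is an isometry so areas/perimeters/island counts are preserved). Checking containment: the cross-section at z = 15.36 is a subset of the cross-section at z = 5.52.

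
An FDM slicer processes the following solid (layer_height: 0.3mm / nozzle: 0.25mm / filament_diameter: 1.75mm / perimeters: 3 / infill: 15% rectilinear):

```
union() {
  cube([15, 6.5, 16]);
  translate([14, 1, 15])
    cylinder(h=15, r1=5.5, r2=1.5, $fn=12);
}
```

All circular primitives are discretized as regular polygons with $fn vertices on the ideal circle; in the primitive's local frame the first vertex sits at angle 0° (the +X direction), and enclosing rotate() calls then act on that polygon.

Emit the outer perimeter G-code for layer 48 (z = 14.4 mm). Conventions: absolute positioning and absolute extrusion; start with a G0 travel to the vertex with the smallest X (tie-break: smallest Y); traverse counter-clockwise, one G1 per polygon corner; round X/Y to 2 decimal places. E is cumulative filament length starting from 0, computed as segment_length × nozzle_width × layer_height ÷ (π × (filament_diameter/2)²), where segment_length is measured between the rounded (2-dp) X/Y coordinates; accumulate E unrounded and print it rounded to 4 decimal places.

G0 X0.00 Y0.00 Z14.40
G1 X15.00 Y0.00 E0.4677
G1 X15.00 Y6.50 E0.6704
G1 X0.00 Y6.50 E1.1381
G1 X0.00 Y0.00 E1.3408

At z = 14.4 mm: the cube (footprint 15×6.5) is included at this height; the cone at (14, 1) does not reach this height (z outside [15, 30]); Taking the union: only the 15×6.5 cube is present, so the union is just that shape — 1 connected region. The outline is a single polygon with 4 vertices. Extrusion per mm of travel: 0.25 × 0.3 / (π × 0.875²) = 0.031181. Accumulating E over each segment gives final E = 1.3408.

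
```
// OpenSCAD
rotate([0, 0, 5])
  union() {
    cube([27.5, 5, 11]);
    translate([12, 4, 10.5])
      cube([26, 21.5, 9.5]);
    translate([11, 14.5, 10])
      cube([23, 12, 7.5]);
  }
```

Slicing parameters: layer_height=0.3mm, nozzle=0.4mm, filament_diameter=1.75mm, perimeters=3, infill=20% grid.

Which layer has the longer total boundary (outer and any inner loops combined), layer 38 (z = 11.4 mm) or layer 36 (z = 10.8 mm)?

Layer 38 (z = 11.4): the cube does not reach this height (z outside [0, 11]); the cube at (12, 4) (footprint 26×21.5) is included at this height (perimeter 95.00 mm); the 23×12 cube at (11, 14.5) contributes its full rectangle (perimeter 70.00 mm); Taking the union: the regions partially overlap (shared area 242.00 mm²), so the edge portions inside another operand are dropped and the merged outline is re-measured after clipping — boundary = 99.00 mm; (rotated 5° about Z; rotation is an isometry so areas/perimeters/island counts are preserved). So its perimeter = 99.00 mm. Layer 36 (z = 10.8): the cube (footprint 27.5×5) is included at this height (perimeter 65.00 mm); the cube at (12, 4) is present — its section is the full 26×21.5 rectangle (perimeter 95.00 mm); the 23×12 cube at (11, 14.5) contributes its full rectangle (perimeter 70.00 mm); Taking the union: the regions partially overlap (shared area 257.50 mm²), so the edge portions inside another operand are dropped and the merged outline is re-measured after clipping — boundary = 131.00 mm; (whole slice rotated 5° about Z — lengths, areas and connectivity unchanged). So its perimeter = 131.00 mm. Layer 36 is larger (131.00 vs 99.00 mm).

layer 36 (z = 10.8 mm)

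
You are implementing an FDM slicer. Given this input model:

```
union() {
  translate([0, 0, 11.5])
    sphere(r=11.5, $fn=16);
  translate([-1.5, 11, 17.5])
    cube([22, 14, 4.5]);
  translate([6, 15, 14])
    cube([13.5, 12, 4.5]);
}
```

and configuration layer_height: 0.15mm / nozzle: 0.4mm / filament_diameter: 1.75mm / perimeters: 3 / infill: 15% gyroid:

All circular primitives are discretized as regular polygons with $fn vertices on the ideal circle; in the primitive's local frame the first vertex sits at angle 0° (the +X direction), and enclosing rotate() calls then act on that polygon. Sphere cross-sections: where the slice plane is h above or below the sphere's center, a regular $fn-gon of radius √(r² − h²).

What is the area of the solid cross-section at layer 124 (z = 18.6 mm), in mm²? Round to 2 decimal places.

558.55 mm²

At z = 18.6 mm: the sphere: section is a regular 16-gon, circumradius = √(r²−h²) = √(11.5²−7.1²) = 9.047 (area = (16/2)·9.047²·sin(360°/16) = 250.55 mm²); the cube at (-1.5, 11) is present — its section is the full 22×14 rectangle (area 308.00 mm²); the cube at (6, 15) is absent (z outside [14, 18.5]); Merging all regions: the 2 present regions are separate (no shared area or edge), so areas and boundary lengths simply add and each stays a separate island — area = 558.55 mm². Overall, the cross-section has 2 separate islands. Net area = 558.55 mm².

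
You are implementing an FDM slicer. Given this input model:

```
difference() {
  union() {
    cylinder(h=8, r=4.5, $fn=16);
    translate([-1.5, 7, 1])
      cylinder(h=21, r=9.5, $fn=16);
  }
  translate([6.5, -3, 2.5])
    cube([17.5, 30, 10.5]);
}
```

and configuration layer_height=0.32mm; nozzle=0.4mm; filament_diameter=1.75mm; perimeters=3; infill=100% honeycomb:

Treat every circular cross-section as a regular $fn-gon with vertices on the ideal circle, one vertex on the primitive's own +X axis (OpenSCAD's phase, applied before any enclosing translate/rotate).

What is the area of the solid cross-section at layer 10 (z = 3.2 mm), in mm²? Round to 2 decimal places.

281.80 mm²

At z = 3.2 mm: the r=4.5 cylinder gives a regular 16-gon of circumradius 4.5 (constant along its height) (area = (16/2)·4.500²·sin(360°/16) = 61.99 mm²); the r=9.5 cylinder at (-1.5, 7) gives a regular 16-gon of circumradius 9.5 (constant along its height) (area = (16/2)·9.500²·sin(360°/16) = 276.30 mm²); Combining (union): the regions partially overlap — summed areas 338.29 mm² minus the doubly-counted overlap 47.31 mm² gives 290.98 mm² — area = 290.98 mm²; the 17.5×30 cube at (6.5, -3) contributes its full rectangle (area 525.00 mm²); After the difference (first − rest): starting from that combined region (290.98 mm²), the 17.5×30 cube at (6.5, -3) partially overlaps it — only the 9.18 mm² overlap (of its 525.00 mm²) is removed, clipping the outline — area = 281.80 mm². Overall, the cross-section is a single solid region. Net area = 281.80 mm².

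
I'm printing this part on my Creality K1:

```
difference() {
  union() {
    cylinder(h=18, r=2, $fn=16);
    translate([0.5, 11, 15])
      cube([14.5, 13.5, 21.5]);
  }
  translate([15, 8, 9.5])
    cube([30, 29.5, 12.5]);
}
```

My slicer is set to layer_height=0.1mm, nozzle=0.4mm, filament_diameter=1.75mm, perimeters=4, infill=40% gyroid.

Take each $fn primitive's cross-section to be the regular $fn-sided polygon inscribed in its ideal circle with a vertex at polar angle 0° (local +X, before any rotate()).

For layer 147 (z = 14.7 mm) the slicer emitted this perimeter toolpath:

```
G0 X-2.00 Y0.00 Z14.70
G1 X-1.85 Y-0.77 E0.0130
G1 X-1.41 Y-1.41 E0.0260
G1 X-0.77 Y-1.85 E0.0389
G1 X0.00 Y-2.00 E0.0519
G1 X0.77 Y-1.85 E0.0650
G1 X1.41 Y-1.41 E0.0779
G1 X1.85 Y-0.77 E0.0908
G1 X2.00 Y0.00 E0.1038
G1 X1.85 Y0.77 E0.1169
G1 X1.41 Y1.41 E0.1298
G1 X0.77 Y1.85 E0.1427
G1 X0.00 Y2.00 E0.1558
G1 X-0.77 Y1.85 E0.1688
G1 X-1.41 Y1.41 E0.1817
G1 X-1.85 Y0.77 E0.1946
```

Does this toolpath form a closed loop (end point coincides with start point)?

no

Start point (G0): (-2.00, 0.00). End point (last G1): the path does not return to the start — open.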